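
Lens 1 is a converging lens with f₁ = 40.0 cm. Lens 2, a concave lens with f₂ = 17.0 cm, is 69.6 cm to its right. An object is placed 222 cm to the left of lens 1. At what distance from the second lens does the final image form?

9.36 cm

Lens 1: 1/d_i1 = 1/f₁ − 1/d_o1 = 1/(40.0) − 1/(222) = 0.02050, so d_i1 = 48.79 cm.
The intermediate image is 48.79 cm to the right of lens 1, which is 69.6 − (48.79) = 20.81 cm to the left of lens 2, so d_o2 = +20.81 cm.
Lens 2 is diverging, so f₂ = −17.0 cm.
Lens 2: 1/d_i2 = 1/f₂ − 1/d_o2 = 1/(-17.0) − 1/(20.81) = -0.1069, so d_i2 = -9.36 cm.
The final image is virtual, 9.36 cm to the left of lens 2 (overall magnification ≈ -0.099).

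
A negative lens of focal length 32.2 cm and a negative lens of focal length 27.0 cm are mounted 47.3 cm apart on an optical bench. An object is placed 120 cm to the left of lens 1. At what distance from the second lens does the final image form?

19.7 cm

Lens 1 is diverging, so f₁ = −32.2 cm.
Lens 1: 1/d_i1 = 1/f₁ − 1/d_o1 = 1/(-32.2) − 1/(120) = -0.03939, so d_i1 = -25.39 cm.
The intermediate image is 25.39 cm to the left of lens 1 (virtual), which is 47.3 − (-25.39) = 72.69 cm to the left of lens 2, so d_o2 = +72.69 cm.
Lens 2 is diverging, so f₂ = −27.0 cm.
Lens 2: 1/d_i2 = 1/f₂ − 1/d_o2 = 1/(-27.0) − 1/(72.69) = -0.05079, so d_i2 = -19.7 cm.
The final image is virtual, 19.7 cm to the left of lens 2 (overall magnification ≈ 0.057).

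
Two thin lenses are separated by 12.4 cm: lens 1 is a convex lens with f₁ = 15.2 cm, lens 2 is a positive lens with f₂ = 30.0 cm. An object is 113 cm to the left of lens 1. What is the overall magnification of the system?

Lens 1: 1/d_i1 = 1/(15.2) − 1/(113) = 0.05694, so d_i1 = 17.56 cm; m₁ = −d_i1/d_o1 = -0.1554.
d_o2 = 12.4 − (17.56) = -5.160 cm (virtual object).
Lens 2: 1/d_i2 = 1/(30.0) − 1/(-5.160) = 0.2271, so d_i2 = 4.403 cm; m₂ = −d_i2/d_o2 = +0.8532.
m = m₁·m₂ = (-0.1554)(+0.8532) = -0.133.

m = -0.133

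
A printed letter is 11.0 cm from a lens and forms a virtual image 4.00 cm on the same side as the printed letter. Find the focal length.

Virtual image ⇒ d_i = −4.00 cm.
1/f = 1/d_o + 1/d_i = 1/(11.0) + 1/(-4.00) = -0.1591, so f = -6.29 cm.
Since f is negative, the lens is diverging.

f = -6.29 cm (diverging)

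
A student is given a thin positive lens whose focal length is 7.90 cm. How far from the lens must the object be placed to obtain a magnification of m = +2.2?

4.31 cm

m = −d_i/d_o ⇒ d_i = −m·d_o.
1/f = 1/d_o + 1/d_i = 1/d_o − 1/(m·d_o) = (1 − 1/m)/d_o, so d_o = f(1 − 1/m) = (7.900)(1 − 1/(+2.2)) = 4.31 cm.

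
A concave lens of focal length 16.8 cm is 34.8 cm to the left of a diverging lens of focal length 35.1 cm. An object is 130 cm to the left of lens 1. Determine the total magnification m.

m = +0.0474

f₁ = −16.8 cm (diverging).
Lens 1: 1/d_i1 = 1/(-16.8) − 1/(130) = -0.06722, so d_i1 = -14.88 cm; m₁ = −d_i1/d_o1 = +0.1145.
d_o2 = 34.8 − (-14.88) = 49.68 cm.
f₂ = −35.1 cm (diverging).
Lens 2: 1/d_i2 = 1/(-35.1) − 1/(49.68) = -0.04862, so d_i2 = -20.57 cm; m₂ = −d_i2/d_o2 = +0.4140.
m = m₁·m₂ = (+0.1145)(+0.4140) = +0.0474.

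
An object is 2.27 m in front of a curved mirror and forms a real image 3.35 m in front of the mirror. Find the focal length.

f = 1.35 m (concave)

Real image ⇒ d_i = +3.35 m.
1/f = 1/d_o + 1/d_i = 1/(2.27) + 1/(3.35) = 0.7390, so f = 1.35 m.
Since f is positive, the curved mirror is concave.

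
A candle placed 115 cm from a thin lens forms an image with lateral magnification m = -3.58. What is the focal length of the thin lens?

m = −d_i/d_o ⇒ d_i = −m·d_o = −(-3.58)·(115) = 411.7 cm.
1/f = 1/d_o + 1/d_i = 1/(115) + 1/(411.7) = 0.01112, so f = 89.9 cm.
Since f is positive, the thin lens is converging.

f = 89.9 cm (converging)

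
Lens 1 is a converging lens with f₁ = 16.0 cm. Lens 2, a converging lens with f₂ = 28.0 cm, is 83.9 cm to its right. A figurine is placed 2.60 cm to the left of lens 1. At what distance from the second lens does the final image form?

Lens 1: 1/d_i1 = 1/f₁ − 1/d_o1 = 1/(16.0) − 1/(2.60) = -0.3221, so d_i1 = -3.104 cm.
The intermediate image is 3.104 cm to the left of lens 1 (virtual), which is 83.9 − (-3.104) = 87.00 cm to the left of lens 2, so d_o2 = +87.00 cm.
Lens 2: 1/d_i2 = 1/f₂ − 1/d_o2 = 1/(28.0) − 1/(87.00) = 0.02422, so d_i2 = 41.3 cm.
The final image is real, 41.3 cm to the right of lens 2 (overall magnification ≈ -0.57).

41.3 cm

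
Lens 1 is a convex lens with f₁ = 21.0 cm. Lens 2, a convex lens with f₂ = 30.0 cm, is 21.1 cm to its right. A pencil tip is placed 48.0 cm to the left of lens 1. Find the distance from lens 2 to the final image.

Lens 1: 1/d_i1 = 1/f₁ − 1/d_o1 = 1/(21.0) − 1/(48.0) = 0.02679, so d_i1 = 37.33 cm.
The intermediate image is 37.33 cm to the right of lens 1, which lies 16.23 cm to the right of lens 2 — a virtual object — so d_o2 = −16.23 cm.
Lens 2: 1/d_i2 = 1/f₂ − 1/d_o2 = 1/(30.0) − 1/(-16.23) = 0.09495, so d_i2 = 10.5 cm.
The final image is real, 10.5 cm to the right of lens 2 (overall magnification ≈ -0.50).

10.5 cm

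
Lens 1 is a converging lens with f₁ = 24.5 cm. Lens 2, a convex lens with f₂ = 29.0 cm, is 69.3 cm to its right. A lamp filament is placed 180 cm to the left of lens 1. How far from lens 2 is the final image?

Lens 1: 1/d_i1 = 1/f₁ − 1/d_o1 = 1/(24.5) − 1/(180) = 0.03526, so d_i1 = 28.36 cm.
The intermediate image is 28.36 cm to the right of lens 1, which is 69.3 − (28.36) = 40.94 cm to the left of lens 2, so d_o2 = +40.94 cm.
Lens 2: 1/d_i2 = 1/f₂ − 1/d_o2 = 1/(29.0) − 1/(40.94) = 0.01006, so d_i2 = 99.4 cm.
The final image is real, 99.4 cm to the right of lens 2 (overall magnification ≈ 0.38).

99.4 cm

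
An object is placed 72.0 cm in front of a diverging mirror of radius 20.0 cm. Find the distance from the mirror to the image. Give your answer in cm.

f = R/2 = 20.0/2 = 10.00 cm; for a diverging mirror, f = -10.00 cm.
Mirror equation: 1/q = 1/f − 1/p = 1/(-10.00) − 1/(72.0) = -0.1000 − 0.01389 = -0.1139, so q = -8.78 cm.
The image is virtual, upright and reduced, behind the mirror.

8.78 cm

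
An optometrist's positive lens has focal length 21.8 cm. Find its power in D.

P = +4.59 D

f = 21.8 cm = 0.218 m.
P = 1/f = 1/(0.218 m) = +4.59 D.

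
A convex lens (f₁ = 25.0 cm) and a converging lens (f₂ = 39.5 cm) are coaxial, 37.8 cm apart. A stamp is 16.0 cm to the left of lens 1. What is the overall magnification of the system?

m = -2.57

Lens 1: 1/d_i1 = 1/(25.0) − 1/(16.0) = -0.02250, so d_i1 = -44.44 cm; m₁ = −d_i1/d_o1 = +2.777.
d_o2 = 37.8 − (-44.44) = 82.24 cm.
Lens 2: 1/d_i2 = 1/(39.5) − 1/(82.24) = 0.01316, so d_i2 = 76.01 cm; m₂ = −d_i2/d_o2 = -0.9242.
m = m₁·m₂ = (+2.777)(-0.9242) = -2.57.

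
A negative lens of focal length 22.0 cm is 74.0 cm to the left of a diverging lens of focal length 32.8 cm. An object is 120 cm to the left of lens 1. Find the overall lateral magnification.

m = +0.0405

f₁ = −22.0 cm (diverging).
Lens 1: 1/d_i1 = 1/(-22.0) − 1/(120) = -0.05379, so d_i1 = -18.59 cm; m₁ = −d_i1/d_o1 = +0.1549.
d_o2 = 74.0 − (-18.59) = 92.59 cm.
f₂ = −32.8 cm (diverging).
Lens 2: 1/d_i2 = 1/(-32.8) − 1/(92.59) = -0.04129, so d_i2 = -24.22 cm; m₂ = −d_i2/d_o2 = +0.2616.
m = m₁·m₂ = (+0.1549)(+0.2616) = +0.0405.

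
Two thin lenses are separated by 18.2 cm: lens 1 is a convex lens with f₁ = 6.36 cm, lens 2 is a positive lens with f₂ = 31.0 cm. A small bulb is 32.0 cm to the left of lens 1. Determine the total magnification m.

Lens 1: 1/d_i1 = 1/(6.36) − 1/(32.0) = 0.1260, so d_i1 = 7.938 cm; m₁ = −d_i1/d_o1 = -0.2481.
d_o2 = 18.2 − (7.938) = 10.26 cm.
Lens 2: 1/d_i2 = 1/(31.0) − 1/(10.26) = -0.06521, so d_i2 = -15.34 cm; m₂ = −d_i2/d_o2 = +1.495.
m = m₁·m₂ = (-0.2481)(+1.495) = -0.371.

m = -0.371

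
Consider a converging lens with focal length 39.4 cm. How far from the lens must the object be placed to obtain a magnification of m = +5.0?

m = −d_i/d_o ⇒ d_i = −m·d_o.
1/f = 1/d_o + 1/d_i = 1/d_o − 1/(m·d_o) = (1 − 1/m)/d_o, so d_o = f(1 − 1/m) = (39.40)(1 − 1/(+5.0)) = 31.5 cm.

31.5 cm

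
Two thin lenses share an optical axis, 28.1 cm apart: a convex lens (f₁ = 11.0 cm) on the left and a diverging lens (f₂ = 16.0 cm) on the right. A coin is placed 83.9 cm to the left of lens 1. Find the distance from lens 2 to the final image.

7.86 cm

Lens 1: 1/d_i1 = 1/f₁ − 1/d_o1 = 1/(11.0) − 1/(83.9) = 0.07899, so d_i1 = 12.66 cm.
The intermediate image is 12.66 cm to the right of lens 1, which is 28.1 − (12.66) = 15.44 cm to the left of lens 2, so d_o2 = +15.44 cm.
Lens 2 is diverging, so f₂ = −16.0 cm.
Lens 2: 1/d_i2 = 1/f₂ − 1/d_o2 = 1/(-16.0) − 1/(15.44) = -0.1273, so d_i2 = -7.86 cm.
The final image is virtual, 7.86 cm to the left of lens 2 (overall magnification ≈ -0.077).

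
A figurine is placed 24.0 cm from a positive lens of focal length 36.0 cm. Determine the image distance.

72.0 cm

Thin-lens equation: 1/s_i = 1/f − 1/s_o = 1/(36.00) − 1/(24.0) = 0.02778 − 0.04167 = -0.01389, so s_i = -72.0 cm.
The image is virtual, upright and enlarged, on the same side as the object.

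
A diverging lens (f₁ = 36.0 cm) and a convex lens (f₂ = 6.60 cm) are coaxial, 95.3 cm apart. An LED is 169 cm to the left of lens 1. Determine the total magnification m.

m = -0.00979

f₁ = −36.0 cm (diverging).
Lens 1: 1/d_i1 = 1/(-36.0) − 1/(169) = -0.03369, so d_i1 = -29.68 cm; m₁ = −d_i1/d_o1 = +0.1756.
d_o2 = 95.3 − (-29.68) = 125.0 cm.
Lens 2: 1/d_i2 = 1/(6.60) − 1/(125.0) = 0.1435, so d_i2 = 6.968 cm; m₂ = −d_i2/d_o2 = -0.05574.
m = m₁·m₂ = (+0.1756)(-0.05574) = -0.00979.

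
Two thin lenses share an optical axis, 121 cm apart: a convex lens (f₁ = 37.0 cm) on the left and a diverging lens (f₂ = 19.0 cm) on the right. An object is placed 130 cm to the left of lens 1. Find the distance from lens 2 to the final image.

14.9 cm

Lens 1: 1/d_i1 = 1/f₁ − 1/d_o1 = 1/(37.0) − 1/(130) = 0.01933, so d_i1 = 51.72 cm.
The intermediate image is 51.72 cm to the right of lens 1, which is 121 − (51.72) = 69.28 cm to the left of lens 2, so d_o2 = +69.28 cm.
Lens 2 is diverging, so f₂ = −19.0 cm.
Lens 2: 1/d_i2 = 1/f₂ − 1/d_o2 = 1/(-19.0) − 1/(69.28) = -0.06707, so d_i2 = -14.9 cm.
The final image is virtual, 14.9 cm to the left of lens 2 (overall magnification ≈ -0.086).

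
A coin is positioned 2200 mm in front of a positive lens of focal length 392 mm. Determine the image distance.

Lens equation: 1/v = 1/f − 1/u = 1/(392.0) − 1/(2200) = 0.002551 − 0.0004545 = 0.002096, so v = 477 mm.
The image is real, inverted and reduced, on the far side of the lens.

477 mm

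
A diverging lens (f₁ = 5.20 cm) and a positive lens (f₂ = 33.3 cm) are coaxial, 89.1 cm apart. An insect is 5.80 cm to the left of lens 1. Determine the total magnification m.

m = -0.269

f₁ = −5.20 cm (diverging).
Lens 1: 1/d_i1 = 1/(-5.20) − 1/(5.80) = -0.3647, so d_i1 = -2.742 cm; m₁ = −d_i1/d_o1 = +0.4728.
d_o2 = 89.1 − (-2.742) = 91.84 cm.
Lens 2: 1/d_i2 = 1/(33.3) − 1/(91.84) = 0.01914, so d_i2 = 52.24 cm; m₂ = −d_i2/d_o2 = -0.5688.
m = m₁·m₂ = (+0.4728)(-0.5688) = -0.269.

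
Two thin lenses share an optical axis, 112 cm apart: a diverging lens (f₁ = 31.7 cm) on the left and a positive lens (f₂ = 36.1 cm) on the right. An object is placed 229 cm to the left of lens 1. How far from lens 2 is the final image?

Lens 1 is diverging, so f₁ = −31.7 cm.
Lens 1: 1/d_i1 = 1/f₁ − 1/d_o1 = 1/(-31.7) − 1/(229) = -0.03591, so d_i1 = -27.85 cm.
The intermediate image is 27.85 cm to the left of lens 1 (virtual), which is 112 − (-27.85) = 139.8 cm to the left of lens 2, so d_o2 = +139.8 cm.
Lens 2: 1/d_i2 = 1/f₂ − 1/d_o2 = 1/(36.1) − 1/(139.8) = 0.02055, so d_i2 = 48.7 cm.
The final image is real, 48.7 cm to the right of lens 2 (overall magnification ≈ -0.042).

48.7 cm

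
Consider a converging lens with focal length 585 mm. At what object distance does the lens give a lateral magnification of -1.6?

m = −d_i/d_o ⇒ d_i = −m·d_o.
1/f = 1/d_o + 1/d_i = 1/d_o − 1/(m·d_o) = (1 − 1/m)/d_o, so d_o = f(1 − 1/m) = (585.0)(1 − 1/(-1.6)) = 951 mm.

951 mm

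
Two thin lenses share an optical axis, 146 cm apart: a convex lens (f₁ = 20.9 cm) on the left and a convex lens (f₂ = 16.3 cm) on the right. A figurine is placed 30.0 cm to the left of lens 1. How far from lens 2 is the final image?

Lens 1: 1/d_i1 = 1/f₁ − 1/d_o1 = 1/(20.9) − 1/(30.0) = 0.01451, so d_i1 = 68.90 cm.
The intermediate image is 68.90 cm to the right of lens 1, which is 146 − (68.90) = 77.10 cm to the left of lens 2, so d_o2 = +77.10 cm.
Lens 2: 1/d_i2 = 1/f₂ − 1/d_o2 = 1/(16.3) − 1/(77.10) = 0.04838, so d_i2 = 20.7 cm.
The final image is real, 20.7 cm to the right of lens 2 (overall magnification ≈ 0.62).

20.7 cm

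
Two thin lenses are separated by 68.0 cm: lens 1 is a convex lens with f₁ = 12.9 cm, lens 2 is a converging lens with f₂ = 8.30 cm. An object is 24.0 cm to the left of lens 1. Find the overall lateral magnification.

m = +0.303

Lens 1: 1/d_i1 = 1/(12.9) − 1/(24.0) = 0.03585, so d_i1 = 27.89 cm; m₁ = −d_i1/d_o1 = -1.162.
d_o2 = 68.0 − (27.89) = 40.11 cm.
Lens 2: 1/d_i2 = 1/(8.30) − 1/(40.11) = 0.09555, so d_i2 = 10.47 cm; m₂ = −d_i2/d_o2 = -0.2609.
m = m₁·m₂ = (-1.162)(-0.2609) = +0.303.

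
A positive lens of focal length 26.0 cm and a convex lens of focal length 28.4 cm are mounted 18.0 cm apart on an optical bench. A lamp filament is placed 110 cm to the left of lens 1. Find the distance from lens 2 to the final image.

10.3 cm

Lens 1: 1/d_i1 = 1/f₁ − 1/d_o1 = 1/(26.0) − 1/(110) = 0.02937, so d_i1 = 34.05 cm.
The intermediate image is 34.05 cm to the right of lens 1, which lies 16.05 cm to the right of lens 2 — a virtual object — so d_o2 = −16.05 cm.
Lens 2: 1/d_i2 = 1/f₂ − 1/d_o2 = 1/(28.4) − 1/(-16.05) = 0.09752, so d_i2 = 10.3 cm.
The final image is real, 10.3 cm to the right of lens 2 (overall magnification ≈ -0.20).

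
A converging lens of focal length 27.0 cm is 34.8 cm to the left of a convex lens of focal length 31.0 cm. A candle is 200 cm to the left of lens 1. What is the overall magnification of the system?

Lens 1: 1/d_i1 = 1/(27.0) − 1/(200) = 0.03204, so d_i1 = 31.21 cm; m₁ = −d_i1/d_o1 = -0.1560.
d_o2 = 34.8 − (31.21) = 3.590 cm.
Lens 2: 1/d_i2 = 1/(31.0) − 1/(3.590) = -0.2463, so d_i2 = -4.060 cm; m₂ = −d_i2/d_o2 = +1.131.
m = m₁·m₂ = (-0.1560)(+1.131) = -0.176.

m = -0.176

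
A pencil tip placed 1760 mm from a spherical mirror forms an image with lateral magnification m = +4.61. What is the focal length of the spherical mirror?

m = −d_i/d_o ⇒ d_i = −m·d_o = −(+4.61)·(1760) = -8114 mm.
1/f = 1/d_o + 1/d_i = 1/(1760) + 1/(-8114) = 0.0004449, so f = 2250 mm.
Since f is positive, the spherical mirror is concave.

f = 2250 mm (concave)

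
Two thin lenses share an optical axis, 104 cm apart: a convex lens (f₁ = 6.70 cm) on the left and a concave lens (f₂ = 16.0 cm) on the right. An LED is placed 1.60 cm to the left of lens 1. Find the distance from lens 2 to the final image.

Lens 1: 1/d_i1 = 1/f₁ − 1/d_o1 = 1/(6.70) − 1/(1.60) = -0.4757, so d_i1 = -2.102 cm.
The intermediate image is 2.102 cm to the left of lens 1 (virtual), which is 104 − (-2.102) = 106.1 cm to the left of lens 2, so d_o2 = +106.1 cm.
Lens 2 is diverging, so f₂ = −16.0 cm.
Lens 2: 1/d_i2 = 1/f₂ − 1/d_o2 = 1/(-16.0) − 1/(106.1) = -0.07193, so d_i2 = -13.9 cm.
The final image is virtual, 13.9 cm to the left of lens 2 (overall magnification ≈ 0.17).

13.9 cm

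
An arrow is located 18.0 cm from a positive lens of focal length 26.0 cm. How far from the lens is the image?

58.5 cm

Thin-lens equation: 1/d_i = 1/f − 1/d_o = 1/(26.00) − 1/(18.0) = 0.03846 − 0.05556 = -0.01709, so d_i = -58.5 cm.
The image is virtual, upright and enlarged, on the same side as the object.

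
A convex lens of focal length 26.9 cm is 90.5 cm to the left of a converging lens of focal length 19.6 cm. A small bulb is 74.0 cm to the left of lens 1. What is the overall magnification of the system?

m = +0.391

Lens 1: 1/d_i1 = 1/(26.9) − 1/(74.0) = 0.02366, so d_i1 = 42.26 cm; m₁ = −d_i1/d_o1 = -0.5711.
d_o2 = 90.5 − (42.26) = 48.24 cm.
Lens 2: 1/d_i2 = 1/(19.6) − 1/(48.24) = 0.03029, so d_i2 = 33.01 cm; m₂ = −d_i2/d_o2 = -0.6844.
m = m₁·m₂ = (-0.5711)(-0.6844) = +0.391.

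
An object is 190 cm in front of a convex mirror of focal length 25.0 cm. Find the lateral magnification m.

m = +0.116

For a convex mirror, f = -25.0 cm.
1/d_i = 1/f − 1/d_o = 1/(-25.00) − 1/(190) = -0.04526, so d_i = -22.09 cm.
m = −d_i/d_o = −(-22.09)/(190) = +0.116.
The image is virtual, upright and reduced, behind the mirror.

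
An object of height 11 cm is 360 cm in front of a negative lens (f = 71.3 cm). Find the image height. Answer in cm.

For a negative lens, f = -71.3 cm.
1/d_i = 1/f − 1/d_o = 1/(-71.30) − 1/(360) = -0.01680, so d_i = -59.51 cm.
m = −d_i/d_o = +0.1653.
|h_i| = |m|·h_o = 0.1653 × 11 = 1.82 cm. The image is virtual, upright and reduced, on the same side as the object.

1.82 cm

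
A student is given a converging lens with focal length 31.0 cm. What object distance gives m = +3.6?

m = −d_i/d_o ⇒ d_i = −m·d_o.
1/f = 1/d_o + 1/d_i = 1/d_o − 1/(m·d_o) = (1 − 1/m)/d_o, so d_o = f(1 − 1/m) = (31.00)(1 − 1/(+3.6)) = 22.4 cm.

22.4 cm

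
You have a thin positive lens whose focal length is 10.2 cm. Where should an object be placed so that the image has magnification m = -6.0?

m = −d_i/d_o ⇒ d_i = −m·d_o.
1/f = 1/d_o + 1/d_i = 1/d_o − 1/(m·d_o) = (1 − 1/m)/d_o, so d_o = f(1 − 1/m) = (10.20)(1 − 1/(-6.0)) = 11.9 cm.

11.9 cm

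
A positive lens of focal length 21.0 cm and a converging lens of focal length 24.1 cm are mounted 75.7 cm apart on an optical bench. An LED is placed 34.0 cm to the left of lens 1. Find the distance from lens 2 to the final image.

151 cm

Lens 1: 1/d_i1 = 1/f₁ − 1/d_o1 = 1/(21.0) − 1/(34.0) = 0.01821, so d_i1 = 54.92 cm.
The intermediate image is 54.92 cm to the right of lens 1, which is 75.7 − (54.92) = 20.78 cm to the left of lens 2, so d_o2 = +20.78 cm.
Lens 2: 1/d_i2 = 1/f₂ − 1/d_o2 = 1/(24.1) − 1/(20.78) = -0.006629, so d_i2 = -151 cm.
The final image is virtual, 151 cm to the left of lens 2 (overall magnification ≈ -12).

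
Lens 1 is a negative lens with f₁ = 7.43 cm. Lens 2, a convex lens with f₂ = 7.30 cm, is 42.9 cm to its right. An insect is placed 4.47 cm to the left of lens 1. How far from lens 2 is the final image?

Lens 1 is diverging, so f₁ = −7.43 cm.
Lens 1: 1/d_i1 = 1/f₁ − 1/d_o1 = 1/(-7.43) − 1/(4.47) = -0.3583, so d_i1 = -2.791 cm.
The intermediate image is 2.791 cm to the left of lens 1 (virtual), which is 42.9 − (-2.791) = 45.69 cm to the left of lens 2, so d_o2 = +45.69 cm.
Lens 2: 1/d_i2 = 1/f₂ − 1/d_o2 = 1/(7.30) − 1/(45.69) = 0.1151, so d_i2 = 8.69 cm.
The final image is real, 8.69 cm to the right of lens 2 (overall magnification ≈ -0.12).

8.69 cm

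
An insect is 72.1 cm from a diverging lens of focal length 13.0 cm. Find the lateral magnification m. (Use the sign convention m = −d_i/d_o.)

m = +0.153

For a diverging lens, f = -13.0 cm.
1/d_i = 1/f − 1/d_o = 1/(-13.00) − 1/(72.1) = -0.09079, so d_i = -11.01 cm.
m = −d_i/d_o = −(-11.01)/(72.1) = +0.153.
The image is virtual, upright and reduced, on the same side as the object.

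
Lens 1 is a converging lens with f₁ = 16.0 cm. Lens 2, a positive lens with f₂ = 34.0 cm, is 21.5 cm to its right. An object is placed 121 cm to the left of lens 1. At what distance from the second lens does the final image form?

Lens 1: 1/d_i1 = 1/f₁ − 1/d_o1 = 1/(16.0) − 1/(121) = 0.05424, so d_i1 = 18.44 cm.
The intermediate image is 18.44 cm to the right of lens 1, which is 21.5 − (18.44) = 3.060 cm to the left of lens 2, so d_o2 = +3.060 cm.
Lens 2: 1/d_i2 = 1/f₂ − 1/d_o2 = 1/(34.0) − 1/(3.060) = -0.2974, so d_i2 = -3.36 cm.
The final image is virtual, 3.36 cm to the left of lens 2 (overall magnification ≈ -0.17).

3.36 cm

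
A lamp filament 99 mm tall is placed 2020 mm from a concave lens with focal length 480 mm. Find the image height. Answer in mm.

19.0 mm

For a concave lens, f = -480 mm.
1/d_i = 1/f − 1/d_o = 1/(-480.0) − 1/(2020) = -0.002578, so d_i = -387.8 mm.
m = −d_i/d_o = +0.1920.
|h_i| = |m|·h_o = 0.1920 × 99 = 19.0 mm. The image is virtual, upright and reduced, on the same side as the object.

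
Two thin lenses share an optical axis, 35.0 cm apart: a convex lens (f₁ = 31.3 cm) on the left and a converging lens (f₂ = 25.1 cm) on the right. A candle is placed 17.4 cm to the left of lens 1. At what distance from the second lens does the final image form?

37.9 cm

Lens 1: 1/d_i1 = 1/f₁ − 1/d_o1 = 1/(31.3) − 1/(17.4) = -0.02552, so d_i1 = -39.18 cm.
The intermediate image is 39.18 cm to the left of lens 1 (virtual), which is 35.0 − (-39.18) = 74.18 cm to the left of lens 2, so d_o2 = +74.18 cm.
Lens 2: 1/d_i2 = 1/f₂ − 1/d_o2 = 1/(25.1) − 1/(74.18) = 0.02636, so d_i2 = 37.9 cm.
The final image is real, 37.9 cm to the right of lens 2 (overall magnification ≈ -1.2).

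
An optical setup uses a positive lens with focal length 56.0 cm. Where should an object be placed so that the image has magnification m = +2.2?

30.5 cm

m = −d_i/d_o ⇒ d_i = −m·d_o.
1/f = 1/d_o + 1/d_i = 1/d_o − 1/(m·d_o) = (1 − 1/m)/d_o, so d_o = f(1 − 1/m) = (56.00)(1 − 1/(+2.2)) = 30.5 cm.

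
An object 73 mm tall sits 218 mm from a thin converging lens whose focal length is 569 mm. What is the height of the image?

1/d_i = 1/f − 1/d_o = 1/(569.0) − 1/(218) = -0.002830, so d_i = -353.4 mm.
m = −d_i/d_o = +1.621.
|h_i| = |m|·h_o = 1.621 × 73 = 118 mm. The image is virtual, upright and enlarged, on the same side as the object.

118 mm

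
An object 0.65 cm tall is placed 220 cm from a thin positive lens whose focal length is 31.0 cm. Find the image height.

0.107 cm

1/d_i = 1/f − 1/d_o = 1/(31.00) − 1/(220) = 0.02771, so d_i = 36.08 cm.
m = −d_i/d_o = -0.1640.
|h_i| = |m|·h_o = 0.1640 × 0.65 = 0.107 cm. The image is real, inverted and reduced, on the far side of the lens.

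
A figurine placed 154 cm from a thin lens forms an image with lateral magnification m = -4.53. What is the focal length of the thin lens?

f = 126 cm (converging)

m = −d_i/d_o ⇒ d_i = −m·d_o = −(-4.53)·(154) = 697.6 cm.
1/f = 1/d_o + 1/d_i = 1/(154) + 1/(697.6) = 0.007927, so f = 126 cm.
Since f is positive, the thin lens is converging.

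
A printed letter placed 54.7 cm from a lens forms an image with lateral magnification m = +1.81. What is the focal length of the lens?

f = 122 cm (converging)

m = −d_i/d_o ⇒ d_i = −m·d_o = −(+1.81)·(54.7) = -99.01 cm.
1/f = 1/d_o + 1/d_i = 1/(54.7) + 1/(-99.01) = 0.008182, so f = 122 cm.
Since f is positive, the lens is converging.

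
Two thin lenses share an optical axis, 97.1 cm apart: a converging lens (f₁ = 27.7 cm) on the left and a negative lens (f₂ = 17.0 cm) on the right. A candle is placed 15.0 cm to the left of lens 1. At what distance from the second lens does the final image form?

Lens 1: 1/d_i1 = 1/f₁ − 1/d_o1 = 1/(27.7) − 1/(15.0) = -0.03057, so d_i1 = -32.72 cm.
The intermediate image is 32.72 cm to the left of lens 1 (virtual), which is 97.1 − (-32.72) = 129.8 cm to the left of lens 2, so d_o2 = +129.8 cm.
Lens 2 is diverging, so f₂ = −17.0 cm.
Lens 2: 1/d_i2 = 1/f₂ − 1/d_o2 = 1/(-17.0) − 1/(129.8) = -0.06653, so d_i2 = -15.0 cm.
The final image is virtual, 15.0 cm to the left of lens 2 (overall magnification ≈ 0.25).

15.0 cm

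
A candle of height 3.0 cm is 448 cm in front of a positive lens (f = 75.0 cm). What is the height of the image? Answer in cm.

0.603 cm

1/d_i = 1/f − 1/d_o = 1/(75.00) − 1/(448) = 0.01110, so d_i = 90.08 cm.
m = −d_i/d_o = -0.2011.
|h_i| = |m|·h_o = 0.2011 × 3.0 = 0.603 cm. The image is real, inverted and reduced, on the far side of the lens.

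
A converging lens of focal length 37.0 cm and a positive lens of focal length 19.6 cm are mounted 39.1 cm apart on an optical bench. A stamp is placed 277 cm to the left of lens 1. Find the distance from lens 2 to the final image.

3.04 cm

Lens 1: 1/d_i1 = 1/f₁ − 1/d_o1 = 1/(37.0) − 1/(277) = 0.02342, so d_i1 = 42.70 cm.
The intermediate image is 42.70 cm to the right of lens 1, which lies 3.600 cm to the right of lens 2 — a virtual object — so d_o2 = −3.600 cm.
Lens 2: 1/d_i2 = 1/f₂ − 1/d_o2 = 1/(19.6) − 1/(-3.600) = 0.3288, so d_i2 = 3.04 cm.
The final image is real, 3.04 cm to the right of lens 2 (overall magnification ≈ -0.13).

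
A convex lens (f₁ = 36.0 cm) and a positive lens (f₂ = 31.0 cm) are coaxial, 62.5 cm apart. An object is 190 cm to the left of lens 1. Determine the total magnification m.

m = -0.561

Lens 1: 1/d_i1 = 1/(36.0) − 1/(190) = 0.02251, so d_i1 = 44.42 cm; m₁ = −d_i1/d_o1 = -0.2338.
d_o2 = 62.5 − (44.42) = 18.08 cm.
Lens 2: 1/d_i2 = 1/(31.0) − 1/(18.08) = -0.02305, so d_i2 = -43.38 cm; m₂ = −d_i2/d_o2 = +2.399.
m = m₁·m₂ = (-0.2338)(+2.399) = -0.561.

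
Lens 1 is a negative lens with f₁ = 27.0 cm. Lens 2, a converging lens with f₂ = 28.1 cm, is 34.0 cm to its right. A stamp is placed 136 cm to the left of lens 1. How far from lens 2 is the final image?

Lens 1 is diverging, so f₁ = −27.0 cm.
Lens 1: 1/d_i1 = 1/f₁ − 1/d_o1 = 1/(-27.0) − 1/(136) = -0.04439, so d_i1 = -22.53 cm.
The intermediate image is 22.53 cm to the left of lens 1 (virtual), which is 34.0 − (-22.53) = 56.53 cm to the left of lens 2, so d_o2 = +56.53 cm.
Lens 2: 1/d_i2 = 1/f₂ − 1/d_o2 = 1/(28.1) − 1/(56.53) = 0.01790, so d_i2 = 55.9 cm.
The final image is real, 55.9 cm to the right of lens 2 (overall magnification ≈ -0.16).

55.9 cm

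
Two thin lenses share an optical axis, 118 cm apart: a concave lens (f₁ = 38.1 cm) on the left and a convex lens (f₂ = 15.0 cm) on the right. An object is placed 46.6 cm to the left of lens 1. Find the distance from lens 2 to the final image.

16.8 cm

Lens 1 is diverging, so f₁ = −38.1 cm.
Lens 1: 1/d_i1 = 1/f₁ − 1/d_o1 = 1/(-38.1) − 1/(46.6) = -0.04771, so d_i1 = -20.96 cm.
The intermediate image is 20.96 cm to the left of lens 1 (virtual), which is 118 − (-20.96) = 139.0 cm to the left of lens 2, so d_o2 = +139.0 cm.
Lens 2: 1/d_i2 = 1/f₂ − 1/d_o2 = 1/(15.0) − 1/(139.0) = 0.05947, so d_i2 = 16.8 cm.
The final image is real, 16.8 cm to the right of lens 2 (overall magnification ≈ -0.054).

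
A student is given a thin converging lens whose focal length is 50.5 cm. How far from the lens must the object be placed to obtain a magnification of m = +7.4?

43.7 cm

m = −d_i/d_o ⇒ d_i = −m·d_o.
1/f = 1/d_o + 1/d_i = 1/d_o − 1/(m·d_o) = (1 − 1/m)/d_o, so d_o = f(1 − 1/m) = (50.50)(1 − 1/(+7.4)) = 43.7 cm.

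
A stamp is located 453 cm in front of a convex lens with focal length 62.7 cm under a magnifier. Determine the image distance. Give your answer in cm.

72.8 cm

Lens equation: 1/q = 1/f − 1/p = 1/(62.70) − 1/(453) = 0.01595 − 0.002208 = 0.01374, so q = 72.8 cm.
The image is real, inverted and reduced, on the far side of the lens.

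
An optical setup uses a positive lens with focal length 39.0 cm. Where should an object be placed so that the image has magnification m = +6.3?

m = −d_i/d_o ⇒ d_i = −m·d_o.
1/f = 1/d_o + 1/d_i = 1/d_o − 1/(m·d_o) = (1 − 1/m)/d_o, so d_o = f(1 − 1/m) = (39.00)(1 − 1/(+6.3)) = 32.8 cm.

32.8 cm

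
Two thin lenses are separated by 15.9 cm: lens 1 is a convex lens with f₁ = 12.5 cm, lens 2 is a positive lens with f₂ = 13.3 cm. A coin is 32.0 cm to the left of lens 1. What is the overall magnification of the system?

m = -0.476

Lens 1: 1/d_i1 = 1/(12.5) − 1/(32.0) = 0.04875, so d_i1 = 20.51 cm; m₁ = −d_i1/d_o1 = -0.6409.
d_o2 = 15.9 − (20.51) = -4.610 cm (virtual object).
Lens 2: 1/d_i2 = 1/(13.3) − 1/(-4.610) = 0.2921, so d_i2 = 3.423 cm; m₂ = −d_i2/d_o2 = +0.7426.
m = m₁·m₂ = (-0.6409)(+0.7426) = -0.476.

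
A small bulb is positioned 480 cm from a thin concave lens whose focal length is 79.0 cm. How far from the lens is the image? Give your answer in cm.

For a concave lens, f = -79.0 cm.
Thin-lens equation: 1/v = 1/f − 1/u = 1/(-79.00) − 1/(480) = -0.01266 − 0.002083 = -0.01474, so v = -67.8 cm.
The image is virtual, upright and reduced, on the same side as the object.

67.8 cm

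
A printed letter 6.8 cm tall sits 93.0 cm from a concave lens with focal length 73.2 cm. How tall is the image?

For a concave lens, f = -73.2 cm.
1/d_i = 1/f − 1/d_o = 1/(-73.20) − 1/(93.0) = -0.02441, so d_i = -40.96 cm.
m = −d_i/d_o = +0.4404.
|h_i| = |m|·h_o = 0.4404 × 6.8 = 2.99 cm. The image is virtual, upright and reduced, on the same side as the object.

2.99 cm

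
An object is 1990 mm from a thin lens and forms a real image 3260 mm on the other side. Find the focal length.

Real image ⇒ d_i = +3260 mm.
1/f = 1/d_o + 1/d_i = 1/(1990) + 1/(3260) = 0.0008093, so f = 1240 mm.
Since f is positive, the thin lens is converging.

f = 1240 mm (converging)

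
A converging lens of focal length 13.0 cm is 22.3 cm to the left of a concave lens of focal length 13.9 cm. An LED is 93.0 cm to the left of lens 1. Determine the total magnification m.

m = -0.107

Lens 1: 1/d_i1 = 1/(13.0) − 1/(93.0) = 0.06617, so d_i1 = 15.11 cm; m₁ = −d_i1/d_o1 = -0.1625.
d_o2 = 22.3 − (15.11) = 7.190 cm.
f₂ = −13.9 cm (diverging).
Lens 2: 1/d_i2 = 1/(-13.9) − 1/(7.190) = -0.2110, so d_i2 = -4.739 cm; m₂ = −d_i2/d_o2 = +0.6591.
m = m₁·m₂ = (-0.1625)(+0.6591) = -0.107.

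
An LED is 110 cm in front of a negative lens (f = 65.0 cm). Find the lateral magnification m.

m = +0.371

For a negative lens, f = -65.0 cm.
1/d_i = 1/f − 1/d_o = 1/(-65.00) − 1/(110) = -0.02448, so d_i = -40.86 cm.
m = −d_i/d_o = −(-40.86)/(110) = +0.371.
The image is virtual, upright and reduced, on the same side as the object.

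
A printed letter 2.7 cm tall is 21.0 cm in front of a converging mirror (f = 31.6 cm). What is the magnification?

1/d_i = 1/f − 1/d_o = 1/(31.60) − 1/(21.0) = -0.01597, so d_i = -62.60 cm.
m = −d_i/d_o = −(-62.60)/(21.0) = +2.98.
The image is virtual, upright and enlarged, behind the mirror.

m = +2.98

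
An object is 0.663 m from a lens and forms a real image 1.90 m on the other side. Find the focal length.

Real image ⇒ d_i = +1.90 m.
1/f = 1/d_o + 1/d_i = 1/(0.663) + 1/(1.90) = 2.035, so f = 0.491 m.
Since f is positive, the lens is converging.

f = 0.491 m (converging)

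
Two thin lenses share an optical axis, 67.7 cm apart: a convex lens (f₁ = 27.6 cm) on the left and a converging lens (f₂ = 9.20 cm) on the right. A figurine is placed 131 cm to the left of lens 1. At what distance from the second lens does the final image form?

Lens 1: 1/d_i1 = 1/f₁ − 1/d_o1 = 1/(27.6) − 1/(131) = 0.02860, so d_i1 = 34.97 cm.
The intermediate image is 34.97 cm to the right of lens 1, which is 67.7 − (34.97) = 32.73 cm to the left of lens 2, so d_o2 = +32.73 cm.
Lens 2: 1/d_i2 = 1/f₂ − 1/d_o2 = 1/(9.20) − 1/(32.73) = 0.07814, so d_i2 = 12.8 cm.
The final image is real, 12.8 cm to the right of lens 2 (overall magnification ≈ 0.10).

12.8 cm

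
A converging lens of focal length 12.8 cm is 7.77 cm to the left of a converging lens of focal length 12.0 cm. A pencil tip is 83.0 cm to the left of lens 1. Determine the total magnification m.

Lens 1: 1/d_i1 = 1/(12.8) − 1/(83.0) = 0.06608, so d_i1 = 15.13 cm; m₁ = −d_i1/d_o1 = -0.1823.
d_o2 = 7.77 − (15.13) = -7.360 cm (virtual object).
Lens 2: 1/d_i2 = 1/(12.0) − 1/(-7.360) = 0.2192, so d_i2 = 4.562 cm; m₂ = −d_i2/d_o2 = +0.6198.
m = m₁·m₂ = (-0.1823)(+0.6198) = -0.113.

m = -0.113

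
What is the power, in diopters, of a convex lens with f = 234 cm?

P = +0.427 D

f = 234 cm = 2.34 m.
P = 1/f = 1/(2.34 m) = +0.427 D.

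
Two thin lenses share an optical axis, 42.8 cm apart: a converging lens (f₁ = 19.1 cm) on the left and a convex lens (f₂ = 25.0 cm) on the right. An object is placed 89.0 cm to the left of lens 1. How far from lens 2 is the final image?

Lens 1: 1/d_i1 = 1/f₁ − 1/d_o1 = 1/(19.1) − 1/(89.0) = 0.04112, so d_i1 = 24.32 cm.
The intermediate image is 24.32 cm to the right of lens 1, which is 42.8 − (24.32) = 18.48 cm to the left of lens 2, so d_o2 = +18.48 cm.
Lens 2: 1/d_i2 = 1/f₂ − 1/d_o2 = 1/(25.0) − 1/(18.48) = -0.01411, so d_i2 = -70.9 cm.
The final image is virtual, 70.9 cm to the left of lens 2 (overall magnification ≈ -1.0).

70.9 cm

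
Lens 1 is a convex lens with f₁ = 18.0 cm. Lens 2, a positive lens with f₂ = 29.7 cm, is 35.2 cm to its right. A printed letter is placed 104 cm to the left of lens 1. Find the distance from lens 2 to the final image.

24.5 cm

Lens 1: 1/d_i1 = 1/f₁ − 1/d_o1 = 1/(18.0) − 1/(104) = 0.04594, so d_i1 = 21.77 cm.
The intermediate image is 21.77 cm to the right of lens 1, which is 35.2 − (21.77) = 13.43 cm to the left of lens 2, so d_o2 = +13.43 cm.
Lens 2: 1/d_i2 = 1/f₂ − 1/d_o2 = 1/(29.7) − 1/(13.43) = -0.04079, so d_i2 = -24.5 cm.
The final image is virtual, 24.5 cm to the left of lens 2 (overall magnification ≈ -0.38).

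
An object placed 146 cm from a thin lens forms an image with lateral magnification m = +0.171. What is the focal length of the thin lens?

f = -30.1 cm (diverging)

m = −d_i/d_o ⇒ d_i = −m·d_o = −(+0.171)·(146) = -24.97 cm.
1/f = 1/d_o + 1/d_i = 1/(146) + 1/(-24.97) = -0.03320, so f = -30.1 cm.
Since f is negative, the thin lens is diverging.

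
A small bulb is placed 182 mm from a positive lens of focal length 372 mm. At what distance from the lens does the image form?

Lens equation: 1/s_i = 1/f − 1/s_o = 1/(372.0) − 1/(182) = 0.002688 − 0.005495 = -0.002806, so s_i = -356 mm.
The image is virtual, upright and enlarged, on the same side as the object.

356 mm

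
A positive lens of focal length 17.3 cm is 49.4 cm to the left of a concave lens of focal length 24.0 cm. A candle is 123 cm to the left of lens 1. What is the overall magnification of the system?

Lens 1: 1/d_i1 = 1/(17.3) − 1/(123) = 0.04967, so d_i1 = 20.13 cm; m₁ = −d_i1/d_o1 = -0.1637.
d_o2 = 49.4 − (20.13) = 29.27 cm.
f₂ = −24.0 cm (diverging).
Lens 2: 1/d_i2 = 1/(-24.0) − 1/(29.27) = -0.07583, so d_i2 = -13.19 cm; m₂ = −d_i2/d_o2 = +0.4505.
m = m₁·m₂ = (-0.1637)(+0.4505) = -0.0737.

m = -0.0737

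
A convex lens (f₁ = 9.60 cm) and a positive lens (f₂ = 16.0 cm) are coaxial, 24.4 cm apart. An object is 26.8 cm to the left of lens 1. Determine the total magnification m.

m = -1.36

Lens 1: 1/d_i1 = 1/(9.60) − 1/(26.8) = 0.06685, so d_i1 = 14.96 cm; m₁ = −d_i1/d_o1 = -0.5582.
d_o2 = 24.4 − (14.96) = 9.440 cm.
Lens 2: 1/d_i2 = 1/(16.0) − 1/(9.440) = -0.04343, so d_i2 = -23.02 cm; m₂ = −d_i2/d_o2 = +2.439.
m = m₁·m₂ = (-0.5582)(+2.439) = -1.36.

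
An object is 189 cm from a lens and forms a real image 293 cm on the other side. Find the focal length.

Real image ⇒ d_i = +293 cm.
1/f = 1/d_o + 1/d_i = 1/(189) + 1/(293) = 0.008704, so f = 115 cm.
Since f is positive, the lens is converging.

f = 115 cm (converging)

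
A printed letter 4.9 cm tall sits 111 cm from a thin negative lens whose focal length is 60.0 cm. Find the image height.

For a negative lens, f = -60.0 cm.
1/d_i = 1/f − 1/d_o = 1/(-60.00) − 1/(111) = -0.02568, so d_i = -38.95 cm.
m = −d_i/d_o = +0.3509.
|h_i| = |m|·h_o = 0.3509 × 4.9 = 1.72 cm. The image is virtual, upright and reduced, on the same side as the object.

1.72 cm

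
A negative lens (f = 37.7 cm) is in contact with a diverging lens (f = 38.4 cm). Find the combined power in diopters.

P = -5.26 D

P₁ = 1/f₁ = 1/(-0.377 m) = -2.653 D; P₂ = 1/f₂ = 1/(-0.384 m) = -2.604 D.
For thin lenses in contact, P = P₁ + P₂ = (-2.653) + (-2.604) = -5.26 D.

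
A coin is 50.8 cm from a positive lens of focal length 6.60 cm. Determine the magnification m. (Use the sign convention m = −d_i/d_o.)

m = -0.149

1/d_i = 1/f − 1/d_o = 1/(6.600) − 1/(50.8) = 0.1318, so d_i = 7.586 cm.
m = −d_i/d_o = −(7.586)/(50.8) = -0.149.
The image is real, inverted and reduced, on the far side of the lens.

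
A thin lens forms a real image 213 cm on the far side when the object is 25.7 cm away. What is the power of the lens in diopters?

d_i = +213 cm.
1/f = 1/d_o + 1/d_i = 1/(25.7) + 1/(213) = 0.04361 cm⁻¹.
f = 22.93 cm = 0.2293 m, so P = 1/f = +4.36 D.

P = +4.36 D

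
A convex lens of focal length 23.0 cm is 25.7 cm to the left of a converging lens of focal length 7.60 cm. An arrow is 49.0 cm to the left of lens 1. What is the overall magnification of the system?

m = -0.266

Lens 1: 1/d_i1 = 1/(23.0) − 1/(49.0) = 0.02307, so d_i1 = 43.35 cm; m₁ = −d_i1/d_o1 = -0.8847.
d_o2 = 25.7 − (43.35) = -17.65 cm (virtual object).
Lens 2: 1/d_i2 = 1/(7.60) − 1/(-17.65) = 0.1882, so d_i2 = 5.312 cm; m₂ = −d_i2/d_o2 = +0.3010.
m = m₁·m₂ = (-0.8847)(+0.3010) = -0.266.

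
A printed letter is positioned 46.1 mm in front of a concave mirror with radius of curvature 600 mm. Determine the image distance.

f = R/2 = 600/2 = 300.0 mm.
Mirror equation: 1/s_i = 1/f − 1/s_o = 1/(300.0) − 1/(46.1) = 0.003333 − 0.02169 = -0.01836, so s_i = -54.5 mm.
The image is virtual, upright and enlarged, behind the mirror.

54.5 mm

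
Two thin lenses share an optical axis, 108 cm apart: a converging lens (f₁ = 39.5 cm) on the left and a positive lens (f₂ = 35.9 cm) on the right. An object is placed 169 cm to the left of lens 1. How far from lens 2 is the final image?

Lens 1: 1/d_i1 = 1/f₁ − 1/d_o1 = 1/(39.5) − 1/(169) = 0.01940, so d_i1 = 51.55 cm.
The intermediate image is 51.55 cm to the right of lens 1, which is 108 − (51.55) = 56.45 cm to the left of lens 2, so d_o2 = +56.45 cm.
Lens 2: 1/d_i2 = 1/f₂ − 1/d_o2 = 1/(35.9) − 1/(56.45) = 0.01014, so d_i2 = 98.6 cm.
The final image is real, 98.6 cm to the right of lens 2 (overall magnification ≈ 0.53).

98.6 cm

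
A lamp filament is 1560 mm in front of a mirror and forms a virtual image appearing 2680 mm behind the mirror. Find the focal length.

Virtual image ⇒ d_i = −2680 mm.
1/f = 1/d_o + 1/d_i = 1/(1560) + 1/(-2680) = 0.0002679, so f = 3730 mm.
Since f is positive, the mirror is concave.

f = 3730 mm (concave)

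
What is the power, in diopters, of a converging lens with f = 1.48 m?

P = 1/f = 1/(1.48 m) = +0.676 D.

P = +0.676 D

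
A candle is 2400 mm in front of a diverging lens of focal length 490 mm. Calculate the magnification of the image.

For a diverging lens, f = -490 mm.
1/d_i = 1/f − 1/d_o = 1/(-490.0) − 1/(2400) = -0.002457, so d_i = -406.9 mm.
m = −d_i/d_o = −(-406.9)/(2400) = +0.170.
The image is virtual, upright and reduced, on the same side as the object.

m = +0.170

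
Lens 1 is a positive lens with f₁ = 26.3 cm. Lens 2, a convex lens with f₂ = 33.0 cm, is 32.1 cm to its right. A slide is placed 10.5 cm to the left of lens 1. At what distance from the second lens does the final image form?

Lens 1: 1/d_i1 = 1/f₁ − 1/d_o1 = 1/(26.3) − 1/(10.5) = -0.05722, so d_i1 = -17.48 cm.
The intermediate image is 17.48 cm to the left of lens 1 (virtual), which is 32.1 − (-17.48) = 49.58 cm to the left of lens 2, so d_o2 = +49.58 cm.
Lens 2: 1/d_i2 = 1/f₂ − 1/d_o2 = 1/(33.0) − 1/(49.58) = 0.01013, so d_i2 = 98.7 cm.
The final image is real, 98.7 cm to the right of lens 2 (overall magnification ≈ -3.3).

98.7 cm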